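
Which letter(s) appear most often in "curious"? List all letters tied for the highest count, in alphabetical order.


Word: "curious"
Letter counts:
  'c': 1
  'i': 1
  'o': 1
  'r': 1
  's': 1
  'u': 2
Maximum count = 2
Most frequent = 'u' (2 times each)


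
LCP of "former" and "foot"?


Word 1: "former"
Word 2: "foot"
Comparing from start:
  Pos 0: 'f' == 'f'
  Pos 1: 'o' == 'o'
  Pos 2: 'r' != 'o' (stop)
LCP = "fo" (length 2)


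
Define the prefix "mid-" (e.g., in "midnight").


Prefix: mid-
Example: midnight (mid- + night)
Meaning = middle


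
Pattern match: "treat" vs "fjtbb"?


Pattern of "treat": [0, 1, 2, 3, 0]
Pattern of "fjtbb": [0, 1, 2, 3, 3]
Patterns do not match
Same pattern = No


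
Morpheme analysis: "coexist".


Word: "coexist"
Morphemes: co- | exist
Each morpheme carries meaning
= 2 morphemes


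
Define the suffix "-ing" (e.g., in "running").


Suffix: -ing
Example: running (run + -ing, with a spelling change)
Meaning = present participle


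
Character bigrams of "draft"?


Word: "draft" (length 5)
Number of bigrams = 5 - 2 + 1 = 4
  Position 0: "dr"
  Position 1: "ra"
  Position 2: "af"
  Position 3: "ft"
Bigrams = "dr", "ra", "af", "ft"


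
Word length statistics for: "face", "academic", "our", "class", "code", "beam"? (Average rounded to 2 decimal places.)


Lengths: "face"=4, "academic"=8, "our"=3, "class"=5, "code"=4, "beam"=4
Sum = 28, Count = 6
Average = 28/6 = 4.67
= avg=4.67, min=3, max=8


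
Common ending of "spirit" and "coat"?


Word 1: "spirit"
Word 2: "coat"
Comparing from end:
  Pos -1: 't' == 't'
  Pos -2: 'i' != 'a' (stop)
LCS = "t" (length 1)


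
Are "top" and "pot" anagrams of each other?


Word 1: "top" → sorted: opt
Word 2: "pot" → sorted: opt
Same letters? opt == opt
Anagram = Yes


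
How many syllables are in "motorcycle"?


Word: "motorcycle"
Syllable breakdown: mo / tor / cy / cle
Counting: 4 parts
= 4 syllables


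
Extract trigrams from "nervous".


Word: "nervous" (length 7)
Number of trigrams = 7 - 3 + 1 = 5
  Position 0: "ner"
  Position 1: "erv"
  Position 2: "rvo"
  Position 3: "vou"
  Position 4: "ous"
Trigrams = "ner", "erv", "rvo", "vou", "ous"


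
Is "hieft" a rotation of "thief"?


Word: "thief", Candidate: "hieft"
Method: check if candidate is substring of word+word
"thiefthief" contains "hieft"? Yes
Is rotation = Yes


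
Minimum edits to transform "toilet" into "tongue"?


Word 1: "toilet" (length 6)
Word 2: "tongue" (length 6)
One optimal edit sequence (insert/delete/substitute each cost 1):
  1. keep 't'
  2. keep 'o'
  3. substitute 'i' -> 'n'  (+1)
  4. substitute 'l' -> 'g'  (+1)
  5. substitute 'e' -> 'u'  (+1)
  6. substitute 't' -> 'e'  (+1)
Total edit operations: 4
Edit distance = 4


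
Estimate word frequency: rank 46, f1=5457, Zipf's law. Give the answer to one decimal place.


Zipf's law: f(r) = f(1) / r
f(1) = 5457
f(46) = 5457 / 46
= 118.6 occurrences


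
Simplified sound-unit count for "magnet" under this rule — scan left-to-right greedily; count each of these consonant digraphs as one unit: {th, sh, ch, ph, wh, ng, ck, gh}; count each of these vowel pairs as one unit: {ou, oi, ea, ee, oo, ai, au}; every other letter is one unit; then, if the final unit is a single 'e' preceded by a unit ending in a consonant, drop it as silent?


Word: "magnet" (6 letters)
Left-to-right scan:
  1. 'm' (letter)
  2. 'a' (letter)
  3. 'g' (letter)
  4. 'n' (letter)
  5. 'e' (letter)
  6. 't' (letter)
Units from scan: 6
Sound units = 6 units


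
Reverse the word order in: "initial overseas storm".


Original: "initial overseas storm"
Words (1..n): initial | overseas | storm
Reversed (n..1): storm | overseas | initial
Result = "storm overseas initial"


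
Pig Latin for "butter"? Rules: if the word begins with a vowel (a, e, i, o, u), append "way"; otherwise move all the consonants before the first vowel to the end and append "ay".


Word: "butter"
Starts with consonant(s) → move to end, add 'ay'
Consonant cluster: "b"
Pig Latin = "utterbay"


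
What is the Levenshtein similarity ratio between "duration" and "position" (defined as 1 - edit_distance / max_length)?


Word 1: "duration" (length 8)
Word 2: "position" (length 8)
One optimal edit sequence:
  1. substitute 'd' -> 'p'  (+1)
  2. substitute 'u' -> 'o'  (+1)
  3. substitute 'r' -> 's'  (+1)
  4. substitute 'a' -> 'i'  (+1)
  5. keep 't'
  6. keep 'i'
  7. keep 'o'
  8. keep 'n'
Edit distance = 4
Max length = max(8, 8) = 8
Similarity = 1 - 4/8
= 0.5000


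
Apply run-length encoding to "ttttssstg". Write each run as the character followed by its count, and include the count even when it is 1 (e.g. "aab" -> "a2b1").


String: "ttttssstg"
Scanning for consecutive runs:
  't' x 4
  's' x 3
  't' x 1
  'g' x 1
RLE = "t4s3t1g1"


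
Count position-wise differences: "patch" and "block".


Comparing character by character (same length = 5):
  Pos 0: 'p' vs 'b' !=
  Pos 1: 'a' vs 'l' !=
  Pos 2: 't' vs 'o' !=
  Pos 3: 'c' vs 'c' =
  Pos 4: 'h' vs 'k' !=
Hamming distance = 4


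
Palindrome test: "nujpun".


Word: "nujpun"
Reversed: "nupjun"
Forward == Backward? nujpun != nupjun
Palindrome = No


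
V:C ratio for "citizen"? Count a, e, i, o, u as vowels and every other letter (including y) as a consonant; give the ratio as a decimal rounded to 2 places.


Word: "citizen"
Vowels (a,e,i,o,u): 3
Consonants: 4
Ratio = 3/4
= 0.75


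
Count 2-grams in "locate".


Word: "locate" (length 6)
Number of 2-grams = length - 2 + 1 = 6 - 2 + 1
= 5


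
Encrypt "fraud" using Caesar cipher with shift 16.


Word: "fraud"
Shift: 16
Each letter → (letter + shift) mod 26:
  'f' (5) + 16 = 21 → 'v'
  'r' (17) + 16 = 7 → 'h'
  'a' (0) + 16 = 16 → 'q'
  'u' (20) + 16 = 10 → 'k'
  'd' (3) + 16 = 19 → 't'
Result = "vhqkt"


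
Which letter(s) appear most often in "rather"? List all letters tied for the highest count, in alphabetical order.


Word: "rather"
Letter counts:
  'a': 1
  'e': 1
  'h': 1
  'r': 2
  't': 1
Maximum count = 2
Most frequent = 'r' (2 times each)


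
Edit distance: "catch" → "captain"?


Word 1: "catch" (length 5)
Word 2: "captain" (length 7)
One optimal edit sequence (insert/delete/substitute each cost 1):
  1. keep 'c'
  2. keep 'a'
  3. insert 'p'  (+1)
  4. keep 't'
  5. insert 'a'  (+1)
  6. substitute 'c' -> 'i'  (+1)
  7. substitute 'h' -> 'n'  (+1)
Total edit operations: 4
Edit distance = 4


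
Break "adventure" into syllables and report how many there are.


Word: "adventure"
Syllable breakdown: ad-ven-ture
Counting: 3 parts
= 3 syllables


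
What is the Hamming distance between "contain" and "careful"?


Comparing character by character (same length = 7):
  Pos 0: 'c' vs 'c' =
  Pos 1: 'o' vs 'a' !=
  Pos 2: 'n' vs 'r' !=
  Pos 3: 't' vs 'e' !=
  Pos 4: 'a' vs 'f' !=
  Pos 5: 'i' vs 'u' !=
  Pos 6: 'n' vs 'l' !=
Hamming distance = 6


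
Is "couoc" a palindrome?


Word: "couoc"
Reversed: "couoc"
Forward == Backward? couoc == couoc
Palindrome = Yes


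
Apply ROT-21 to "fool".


Word: "fool"
Shift: 21
Each letter → (letter + shift) mod 26:
  'f' (5) + 21 = 0 → 'a'
  'o' (14) + 21 = 9 → 'j'
  'o' (14) + 21 = 9 → 'j'
  'l' (11) + 21 = 6 → 'g'
Result = "ajjg"


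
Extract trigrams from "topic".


Word: "topic" (length 5)
Number of trigrams = 5 - 3 + 1 = 3
  Position 0: "top"
  Position 1: "opi"
  Position 2: "pic"
Trigrams = "top", "opi", "pic"


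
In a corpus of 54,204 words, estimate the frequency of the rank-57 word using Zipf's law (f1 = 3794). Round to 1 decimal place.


Zipf's law: f(r) = f(1) / r
f(1) = 3794
f(57) = 3794 / 57
= 66.6 occurrences


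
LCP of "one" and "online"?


Word 1: "one"
Word 2: "online"
Comparing from start:
  Pos 0: 'o' == 'o'
  Pos 1: 'n' == 'n'
  Pos 2: 'e' != 'l' (stop)
LCP = "on" (length 2)


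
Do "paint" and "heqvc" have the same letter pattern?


Pattern of "paint": [0, 1, 2, 3, 4]
Pattern of "heqvc": [0, 1, 2, 3, 4]
Patterns match
Same pattern = Yes


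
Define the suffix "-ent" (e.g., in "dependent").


Suffix: -ent
Example: dependent = depend + -ent
Meaning = one who / that which


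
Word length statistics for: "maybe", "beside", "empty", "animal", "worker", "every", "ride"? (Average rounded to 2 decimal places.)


Lengths: "maybe"=5, "beside"=6, "empty"=5, "animal"=6, "worker"=6, "every"=5, "ride"=4
Sum = 37, Count = 7
Average = 37/7 = 5.29
= avg=5.29, min=4, max=6


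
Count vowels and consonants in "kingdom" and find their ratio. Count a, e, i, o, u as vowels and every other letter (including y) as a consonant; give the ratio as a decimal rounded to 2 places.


Word: "kingdom"
Vowels (a,e,i,o,u): 2
Consonants: 5
Ratio = 2/5
= 0.40


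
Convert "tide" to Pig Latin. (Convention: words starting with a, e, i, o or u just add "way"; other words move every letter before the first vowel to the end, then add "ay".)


Word: "tide"
Starts with consonant(s) → move to end, add 'ay'
Consonant cluster: "t"
Pig Latin = "idetay"


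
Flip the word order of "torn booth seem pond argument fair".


Original: "torn booth seem pond argument fair"
Words (1..n): torn | booth | seem | pond | argument | fair
Reversed (n..1): fair | argument | pond | seem | booth | torn
Result = "fair argument pond seem booth torn"


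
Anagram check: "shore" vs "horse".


Word 1: "shore" → sorted: ehors
Word 2: "horse" → sorted: ehors
Same letters? ehors == ehors
Anagram = Yes


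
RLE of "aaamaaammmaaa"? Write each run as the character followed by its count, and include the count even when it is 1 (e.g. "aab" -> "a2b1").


String: "aaamaaammmaaa"
Scanning for consecutive runs:
  'a' x 3
  'm' x 1
  'a' x 3
  'm' x 3
  'a' x 3
RLE = "a3m1a3m3a3"


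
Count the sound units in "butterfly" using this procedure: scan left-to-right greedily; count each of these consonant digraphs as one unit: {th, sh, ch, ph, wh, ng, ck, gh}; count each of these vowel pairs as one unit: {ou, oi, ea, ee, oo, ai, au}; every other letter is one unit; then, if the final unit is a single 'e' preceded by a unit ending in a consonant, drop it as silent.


Word: "butterfly" (9 letters)
Left-to-right scan:
  (1) 'b' (letter)
  (2) 'u' (letter)
  (3) 't' (letter)
  (4) 't' (letter)
  (5) 'e' (letter)
  (6) 'r' (letter)
  (7) 'f' (letter)
  (8) 'l' (letter)
  (9) 'y' (letter)
Units from scan: 9
Sound units = 9 units


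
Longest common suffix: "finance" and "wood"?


Word 1: "finance"
Word 2: "wood"
Comparing from end:
  Pos -1: 'e' != 'd' (stop)
LCS = "" (length 0)


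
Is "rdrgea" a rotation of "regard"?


Word: "regard", Candidate: "rdrgea"
Method: check if candidate is substring of word+word
"regardregard" contains "rdrgea"? No
Is rotation = No


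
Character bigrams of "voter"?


Word: "voter" (length 5)
Number of bigrams = 5 - 2 + 1 = 4
  Position 0: "vo"
  Position 1: "ot"
  Position 2: "te"
  Position 3: "er"
Bigrams = "vo", "ot", "te", "er"


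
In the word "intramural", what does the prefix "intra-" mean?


Prefix: intra-
Example: intramural (intra- + mural)
Meaning = within


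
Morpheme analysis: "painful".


Word: "painful"
Morphemes: pain + -ful
Each morpheme carries meaning
= 2 morphemes


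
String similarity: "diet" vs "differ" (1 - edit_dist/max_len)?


Word 1: "diet" (length 4)
Word 2: "differ" (length 6)
One optimal edit sequence:
  1. keep 'd'
  2. keep 'i'
  3. insert 'f'  (+1)
  4. insert 'f'  (+1)
  5. keep 'e'
  6. substitute 't' -> 'r'  (+1)
Edit distance = 3
Max length = max(4, 6) = 6
Similarity = 1 - 3/6
= 0.5000


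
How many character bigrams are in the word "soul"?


Word: "soul" (length 4)
Number of 2-grams = length - 2 + 1 = 4 - 2 + 1
= 3


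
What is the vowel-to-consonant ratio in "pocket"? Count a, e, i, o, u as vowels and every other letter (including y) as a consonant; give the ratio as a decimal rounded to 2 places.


Word: "pocket"
Vowels (a,e,i,o,u): 2
Consonants: 4
Ratio = 2/4
= 0.50


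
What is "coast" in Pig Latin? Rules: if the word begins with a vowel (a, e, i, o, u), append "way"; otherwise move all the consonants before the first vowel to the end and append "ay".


Word: "coast"
Starts with consonant(s) → move to end, add 'ay'
Consonant cluster: "c"
Pig Latin = "oastcay"


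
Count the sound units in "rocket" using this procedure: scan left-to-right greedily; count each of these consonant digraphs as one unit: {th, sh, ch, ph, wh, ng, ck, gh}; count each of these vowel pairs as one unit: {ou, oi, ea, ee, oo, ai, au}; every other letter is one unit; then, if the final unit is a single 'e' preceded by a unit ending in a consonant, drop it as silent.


Word: "rocket" (6 letters)
Left-to-right scan:
  (1) 'r' (letter)
  (2) 'o' (letter)
  (3) 'ck' (digraph)
  (4) 'e' (letter)
  (5) 't' (letter)
Units from scan: 5
Sound units = 5 units


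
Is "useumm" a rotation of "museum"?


Word: "museum", Candidate: "useumm"
Method: check if candidate is substring of word+word
"museummuseum" contains "useumm"? Yes
Is rotation = Yes


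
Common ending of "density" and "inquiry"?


Word 1: "density"
Word 2: "inquiry"
Comparing from end:
  Pos -1: 'y' == 'y'
  Pos -2: 't' != 'r' (stop)
LCS = "y" (length 1)


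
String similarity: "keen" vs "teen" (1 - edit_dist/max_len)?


Word 1: "keen" (length 4)
Word 2: "teen" (length 4)
One optimal edit sequence:
  1. substitute 'k' -> 't'  (+1)
  2. keep 'e'
  3. keep 'e'
  4. keep 'n'
Edit distance = 1
Max length = max(4, 4) = 4
Similarity = 1 - 1/4
= 0.7500


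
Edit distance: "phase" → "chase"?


Word 1: "phase" (length 5)
Word 2: "chase" (length 5)
One optimal edit sequence (insert/delete/substitute each cost 1):
  1. substitute 'p' -> 'c'  (+1)
  2. keep 'h'
  3. keep 'a'
  4. keep 's'
  5. keep 'e'
Total edit operations: 1
Edit distance = 1


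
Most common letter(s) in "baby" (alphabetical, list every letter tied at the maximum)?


Word: "baby"
Letter counts:
  'a': 1
  'b': 2
  'y': 1
Maximum count = 2
Most frequent = 'b' (2 times each)


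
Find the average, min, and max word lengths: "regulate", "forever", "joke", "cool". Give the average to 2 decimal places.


Lengths: "regulate"=8, "forever"=7, "joke"=4, "cool"=4
Sum = 23, Count = 4
Average = 23/4 = 5.75
= avg=5.75, min=4, max=8


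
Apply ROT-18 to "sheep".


Word: "sheep"
Shift: 18
Each letter → (letter + shift) mod 26:
  's' (18) + 18 = 10 → 'k'
  'h' (7) + 18 = 25 → 'z'
  'e' (4) + 18 = 22 → 'w'
  'e' (4) + 18 = 22 → 'w'
  'p' (15) + 18 = 7 → 'h'
Result = "kzwwh"


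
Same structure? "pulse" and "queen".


Pattern of "pulse": [0, 1, 2, 3, 4]
Pattern of "queen": [0, 1, 2, 2, 3]
Patterns do not match
Same pattern = No


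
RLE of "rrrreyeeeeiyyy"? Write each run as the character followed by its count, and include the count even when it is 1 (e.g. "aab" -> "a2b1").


String: "rrrreyeeeeiyyy"
Scanning for consecutive runs:
  'r' x 4
  'e' x 1
  'y' x 1
  'e' x 4
  'i' x 1
  'y' x 3
RLE = "r4e1y1e4i1y3"


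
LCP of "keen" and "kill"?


Word 1: "keen"
Word 2: "kill"
Comparing from start:
  Pos 0: 'k' == 'k'
  Pos 1: 'e' != 'i' (stop)
LCP = "k" (length 1)


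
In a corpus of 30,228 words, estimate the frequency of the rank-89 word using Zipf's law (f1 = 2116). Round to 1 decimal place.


Zipf's law: f(r) = f(1) / r
f(1) = 2116
f(89) = 2116 / 89
= 23.8 occurrences


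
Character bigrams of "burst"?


Word: "burst" (length 5)
Number of bigrams = 5 - 2 + 1 = 4
  Position 0: "bu"
  Position 1: "ur"
  Position 2: "rs"
  Position 3: "st"
Bigrams = "bu", "ur", "rs", "st"


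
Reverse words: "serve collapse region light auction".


Original: "serve collapse region light auction"
Words (1..n): serve | collapse | region | light | auction
Reversed (n..1): auction | light | region | collapse | serve
Result = "auction light region collapse serve"


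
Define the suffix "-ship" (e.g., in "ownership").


Suffix: -ship
Example: ownership = owner + -ship
Meaning = state / position


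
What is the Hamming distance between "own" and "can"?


Comparing character by character (same length = 3):
  Pos 0: 'o' vs 'c' !=
  Pos 1: 'w' vs 'a' !=
  Pos 2: 'n' vs 'n' =
Hamming distance = 2


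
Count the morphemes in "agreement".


Word: "agreement"
Morphemes: agree + -ment
Each morpheme carries meaning
= 2 morphemes


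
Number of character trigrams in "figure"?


Word: "figure" (length 6)
Number of 3-grams = length - 3 + 1 = 6 - 3 + 1
= 4


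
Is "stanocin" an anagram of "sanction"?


Word 1: "sanction" → sorted: acinnost
Word 2: "stanocin" → sorted: acinnost
Same letters? acinnost == acinnost
Anagram = Yes


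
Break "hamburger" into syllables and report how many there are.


Word: "hamburger"
Syllable breakdown: ham / bur / ger
Counting: 3 parts
= 3 syllables


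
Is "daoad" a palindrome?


Word: "daoad"
Reversed: "daoad"
Forward == Backward? daoad == daoad
Palindrome = Yes


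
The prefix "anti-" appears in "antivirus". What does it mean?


Prefix: anti-
Example: antivirus = anti- + virus
Meaning = against


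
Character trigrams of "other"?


Word: "other" (length 5)
Number of trigrams = 5 - 3 + 1 = 3
  Position 0: "oth"
  Position 1: "the"
  Position 2: "her"
Trigrams = "oth", "the", "her"


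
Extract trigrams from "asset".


Word: "asset" (length 5)
Number of trigrams = 5 - 3 + 1 = 3
  Position 0: "ass"
  Position 1: "sse"
  Position 2: "set"
Trigrams = "ass", "sse", "set"


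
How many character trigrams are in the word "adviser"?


Word: "adviser" (length 7)
Number of 3-grams = length - 3 + 1 = 7 - 3 + 1
= 5


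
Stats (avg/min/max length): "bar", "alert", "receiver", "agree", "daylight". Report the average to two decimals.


Lengths: "bar"=3, "alert"=5, "receiver"=8, "agree"=5, "daylight"=8
Sum = 29, Count = 5
Average = 29/5 = 5.80
= avg=5.80, min=3, max=8


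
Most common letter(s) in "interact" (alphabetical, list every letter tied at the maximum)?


Word: "interact"
Letter counts:
  'a': 1
  'c': 1
  'e': 1
  'i': 1
  'n': 1
  'r': 1
  't': 2
Maximum count = 2
Most frequent = 't' (2 times each)


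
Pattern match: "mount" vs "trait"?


Pattern of "mount": [0, 1, 2, 3, 4]
Pattern of "trait": [0, 1, 2, 3, 0]
Patterns do not match
Same pattern = No


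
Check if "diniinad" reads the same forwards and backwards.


Word: "diniinad"
Reversed: "daniinid"
Forward == Backward? diniinad != daniinid
Palindrome = No


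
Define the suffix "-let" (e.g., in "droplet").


Suffix: -let
As in: droplet -> drop + -let
Meaning = small


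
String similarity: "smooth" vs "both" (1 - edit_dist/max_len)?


Word 1: "smooth" (length 6)
Word 2: "both" (length 4)
One optimal edit sequence:
  1. delete 's'  (+1)
  2. delete 'm'  (+1)
  3. substitute 'o' -> 'b'  (+1)
  4. keep 'o'
  5. keep 't'
  6. keep 'h'
Edit distance = 3
Max length = max(6, 4) = 6
Similarity = 1 - 3/6
= 0.5000


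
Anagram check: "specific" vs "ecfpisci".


Word 1: "specific" → sorted: ccefiips
Word 2: "ecfpisci" → sorted: ccefiips
Same letters? ccefiips == ccefiips
Anagram = Yes


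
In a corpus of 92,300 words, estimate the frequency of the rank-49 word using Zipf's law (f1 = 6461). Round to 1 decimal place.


Zipf's law: f(r) = f(1) / r
f(1) = 6461
f(49) = 6461 / 49
= 131.9 occurrences


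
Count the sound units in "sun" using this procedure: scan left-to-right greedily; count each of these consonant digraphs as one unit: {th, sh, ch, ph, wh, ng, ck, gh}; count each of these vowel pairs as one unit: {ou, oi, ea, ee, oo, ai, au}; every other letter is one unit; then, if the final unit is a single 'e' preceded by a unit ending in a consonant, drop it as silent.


Word: "sun" (3 letters)
Left-to-right scan:
  1. 's' (letter)
  2. 'u' (letter)
  3. 'n' (letter)
Units from scan: 3
Sound units = 3 units


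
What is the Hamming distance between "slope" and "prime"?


Comparing character by character (same length = 5):
  Pos 0: 's' vs 'p' !=
  Pos 1: 'l' vs 'r' !=
  Pos 2: 'o' vs 'i' !=
  Pos 3: 'p' vs 'm' !=
  Pos 4: 'e' vs 'e' =
Hamming distance = 4


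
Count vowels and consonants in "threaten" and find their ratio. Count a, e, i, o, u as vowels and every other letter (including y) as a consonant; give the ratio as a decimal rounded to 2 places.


Word: "threaten"
Vowels (a,e,i,o,u): 3
Consonants: 5
Ratio = 3/5
= 0.60


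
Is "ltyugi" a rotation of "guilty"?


Word: "guilty", Candidate: "ltyugi"
Method: check if candidate is substring of word+word
"guiltyguilty" contains "ltyugi"? No
Is rotation = No


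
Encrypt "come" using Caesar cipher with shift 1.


Word: "come"
Shift: 1
Each letter → (letter + shift) mod 26:
  'c' (2) + 1 = 3 → 'd'
  'o' (14) + 1 = 15 → 'p'
  'm' (12) + 1 = 13 → 'n'
  'e' (4) + 1 = 5 → 'f'
Result = "dpnf"


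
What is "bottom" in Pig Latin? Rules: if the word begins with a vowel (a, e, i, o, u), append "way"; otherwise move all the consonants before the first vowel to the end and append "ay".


Word: "bottom"
Starts with consonant(s) → move to end, add 'ay'
Consonant cluster: "b"
Pig Latin = "ottombay"


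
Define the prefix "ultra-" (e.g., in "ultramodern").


Prefix: ultra-
Example: ultramodern (ultra- + modern)
Meaning = beyond


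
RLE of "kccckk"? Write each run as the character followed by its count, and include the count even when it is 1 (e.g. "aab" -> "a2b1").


String: "kccckk"
Scanning for consecutive runs:
  'k' x 1
  'c' x 3
  'k' x 2
RLE = "k1c3k2"


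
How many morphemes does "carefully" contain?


Word: "carefully"
Morphemes: care / -ful / -ly
Each morpheme carries meaning
= 3 morphemes


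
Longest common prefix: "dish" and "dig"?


Word 1: "dish"
Word 2: "dig"
Comparing from start:
  Pos 0: 'd' == 'd'
  Pos 1: 'i' == 'i'
  Pos 2: 's' != 'g' (stop)
LCP = "di" (length 2)


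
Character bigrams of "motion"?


Word: "motion" (length 6)
Number of bigrams = 6 - 2 + 1 = 5
  Position 0: "mo"
  Position 1: "ot"
  Position 2: "ti"
  Position 3: "io"
  Position 4: "on"
Bigrams = "mo", "ot", "ti", "io", "on"


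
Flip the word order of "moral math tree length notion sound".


Original: "moral math tree length notion sound"
Words (1..n): moral | math | tree | length | notion | sound
Reversed (n..1): sound | notion | length | tree | math | moral
Result = "sound notion length tree math moral"


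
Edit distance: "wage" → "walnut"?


Word 1: "wage" (length 4)
Word 2: "walnut" (length 6)
One optimal edit sequence (insert/delete/substitute each cost 1):
  1. keep 'w'
  2. keep 'a'
  3. insert 'l'  (+1)
  4. insert 'n'  (+1)
  5. substitute 'g' -> 'u'  (+1)
  6. substitute 'e' -> 't'  (+1)
Total edit operations: 4
Edit distance = 4


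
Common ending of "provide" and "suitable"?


Word 1: "provide"
Word 2: "suitable"
Comparing from end:
  Pos -1: 'e' == 'e'
  Pos -2: 'd' != 'l' (stop)
LCS = "e" (length 1)


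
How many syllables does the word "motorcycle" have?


Word: "motorcycle"
Syllable breakdown: mo / tor / cy / cle
Counting: 4 parts
= 4 syllables


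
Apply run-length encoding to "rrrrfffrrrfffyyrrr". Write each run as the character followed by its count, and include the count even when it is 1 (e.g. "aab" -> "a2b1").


String: "rrrrfffrrrfffyyrrr"
Scanning for consecutive runs:
  'r' x 4
  'f' x 3
  'r' x 3
  'f' x 3
  'y' x 2
  'r' x 3
RLE = "r4f3r3f3y2r3"


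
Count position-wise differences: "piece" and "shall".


Comparing character by character (same length = 5):
  Pos 0: 'p' vs 's' !=
  Pos 1: 'i' vs 'h' !=
  Pos 2: 'e' vs 'a' !=
  Pos 3: 'c' vs 'l' !=
  Pos 4: 'e' vs 'l' !=
Hamming distance = 5


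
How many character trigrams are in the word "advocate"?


Word: "advocate" (length 8)
Number of 3-grams = length - 3 + 1 = 8 - 3 + 1
= 6


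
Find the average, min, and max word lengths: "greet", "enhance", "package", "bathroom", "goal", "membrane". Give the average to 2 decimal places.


Lengths: "greet"=5, "enhance"=7, "package"=7, "bathroom"=8, "goal"=4, "membrane"=8
Sum = 39, Count = 6
Average = 39/6 = 6.50
= avg=6.50, min=4, max=8


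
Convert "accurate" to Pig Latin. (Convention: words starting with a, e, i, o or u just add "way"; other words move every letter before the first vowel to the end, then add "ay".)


Word: "accurate"
Starts with vowel → add 'way'
Pig Latin = "accurateway"


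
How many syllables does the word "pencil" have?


Word: "pencil"
Syllable breakdown: pen | cil
Counting: 2 parts
= 2 syllables


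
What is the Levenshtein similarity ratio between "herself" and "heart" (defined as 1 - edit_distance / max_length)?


Word 1: "herself" (length 7)
Word 2: "heart" (length 5)
One optimal edit sequence:
  1. keep 'h'
  2. keep 'e'
  3. delete 'r'  (+1)
  4. delete 's'  (+1)
  5. substitute 'e' -> 'a'  (+1)
  6. substitute 'l' -> 'r'  (+1)
  7. substitute 'f' -> 't'  (+1)
Edit distance = 5
Max length = max(7, 5) = 7
Similarity = 1 - 5/7
= 0.2857


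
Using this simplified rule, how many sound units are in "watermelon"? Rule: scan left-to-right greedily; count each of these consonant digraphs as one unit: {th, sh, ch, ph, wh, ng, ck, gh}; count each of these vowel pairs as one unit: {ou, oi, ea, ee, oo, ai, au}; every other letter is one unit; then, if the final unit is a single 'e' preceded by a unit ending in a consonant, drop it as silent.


Word: "watermelon" (10 letters)
Left-to-right scan:
  [1] 'w' (letter)
  [2] 'a' (letter)
  [3] 't' (letter)
  [4] 'e' (letter)
  [5] 'r' (letter)
  [6] 'm' (letter)
  [7] 'e' (letter)
  [8] 'l' (letter)
  [9] 'o' (letter)
  [10] 'n' (letter)
Units from scan: 10
Sound units = 10 units


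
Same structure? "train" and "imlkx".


Pattern of "train": [0, 1, 2, 3, 4]
Pattern of "imlkx": [0, 1, 2, 3, 4]
Patterns match
Same pattern = Yes


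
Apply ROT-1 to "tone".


Word: "tone"
Shift: 1
Each letter → (letter + shift) mod 26:
  't' (19) + 1 = 20 → 'u'
  'o' (14) + 1 = 15 → 'p'
  'n' (13) + 1 = 14 → 'o'
  'e' (4) + 1 = 5 → 'f'
Result = "upof"


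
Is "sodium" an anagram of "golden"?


Word 1: "golden" → sorted: deglno
Word 2: "sodium" → sorted: dimosu
Same letters? deglno != dimosu
Anagram = No


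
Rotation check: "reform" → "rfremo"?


Word: "reform", Candidate: "rfremo"
Method: check if candidate is substring of word+word
"reformreform" contains "rfremo"? No
Is rotation = No


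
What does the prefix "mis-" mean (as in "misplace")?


Prefix: mis-
As in: misplace -> mis- + place
Meaning = wrongly


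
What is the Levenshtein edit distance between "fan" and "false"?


Word 1: "fan" (length 3)
Word 2: "false" (length 5)
One optimal edit sequence (insert/delete/substitute each cost 1):
  1. keep 'f'
  2. keep 'a'
  3. insert 'l'  (+1)
  4. insert 's'  (+1)
  5. substitute 'n' -> 'e'  (+1)
Total edit operations: 3
Edit distance = 3


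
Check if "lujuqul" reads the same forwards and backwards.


Word: "lujuqul"
Reversed: "luqujul"
Forward == Backward? lujuqul != luqujul
Palindrome = No


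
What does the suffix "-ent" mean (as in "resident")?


Suffix: -ent
Example: resident (reside + -ent, with a spelling change)
Meaning = one who / that which


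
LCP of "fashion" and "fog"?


Word 1: "fashion"
Word 2: "fog"
Comparing from start:
  Pos 0: 'f' == 'f'
  Pos 1: 'a' != 'o' (stop)
LCP = "f" (length 1)


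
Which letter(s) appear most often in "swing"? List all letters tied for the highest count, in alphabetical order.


Word: "swing"
Letter counts:
  'g': 1
  'i': 1
  'n': 1
  's': 1
  'w': 1
Maximum count = 1
Most frequent = 'g', 'i', 'n', 's', 'w' (1 time each)


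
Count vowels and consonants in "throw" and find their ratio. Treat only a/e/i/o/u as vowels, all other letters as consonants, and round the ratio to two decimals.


Word: "throw"
Vowels (a,e,i,o,u): 1
Consonants: 4
Ratio = 1/4
= 0.25


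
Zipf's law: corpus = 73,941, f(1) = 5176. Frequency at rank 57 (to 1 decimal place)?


Zipf's law: f(r) = f(1) / r
f(1) = 5176
f(57) = 5176 / 57
= 90.8 occurrences


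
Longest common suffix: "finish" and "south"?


Word 1: "finish"
Word 2: "south"
Comparing from end:
  Pos -1: 'h' == 'h'
  Pos -2: 's' != 't' (stop)
LCS = "h" (length 1)


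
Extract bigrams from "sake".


Word: "sake" (length 4)
Number of bigrams = 4 - 2 + 1 = 3
  Position 0: "sa"
  Position 1: "ak"
  Position 2: "ke"
Bigrams = "sa", "ak", "ke"


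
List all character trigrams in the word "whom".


Word: "whom" (length 4)
Number of trigrams = 4 - 3 + 1 = 2
  Position 0: "who"
  Position 1: "hom"
Trigrams = "who", "hom"


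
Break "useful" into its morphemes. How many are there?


Word: "useful"
Morphemes: use / -ful
Each morpheme carries meaning
= 2 morphemes


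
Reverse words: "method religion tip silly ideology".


Original: "method religion tip silly ideology"
Words (1..n): method | religion | tip | silly | ideology
Reversed (n..1): ideology | silly | tip | religion | method
Result = "ideology silly tip religion method"


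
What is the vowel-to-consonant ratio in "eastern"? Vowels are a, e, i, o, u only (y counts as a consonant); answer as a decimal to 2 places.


Word: "eastern"
Vowels (a,e,i,o,u): 3
Consonants: 4
Ratio = 3/4
= 0.75


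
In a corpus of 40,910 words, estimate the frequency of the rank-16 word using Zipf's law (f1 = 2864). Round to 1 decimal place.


Zipf's law: f(r) = f(1) / r
f(1) = 2864
f(16) = 2864 / 16
= 179.0 occurrences


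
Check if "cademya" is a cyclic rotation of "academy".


Word: "academy", Candidate: "cademya"
Method: check if candidate is substring of word+word
"academyacademy" contains "cademya"? Yes
Is rotation = Yes


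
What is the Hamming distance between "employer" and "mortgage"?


Comparing character by character (same length = 8):
  Pos 0: 'e' vs 'm' !=
  Pos 1: 'm' vs 'o' !=
  Pos 2: 'p' vs 'r' !=
  Pos 3: 'l' vs 't' !=
  Pos 4: 'o' vs 'g' !=
  Pos 5: 'y' vs 'a' !=
  Pos 6: 'e' vs 'g' !=
  Pos 7: 'r' vs 'e' !=
Hamming distance = 8


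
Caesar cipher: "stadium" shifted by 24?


Word: "stadium"
Shift: 24
Each letter → (letter + shift) mod 26:
  's' (18) + 24 = 16 → 'q'
  't' (19) + 24 = 17 → 'r'
  'a' (0) + 24 = 24 → 'y'
  'd' (3) + 24 = 1 → 'b'
  'i' (8) + 24 = 6 → 'g'
  'u' (20) + 24 = 18 → 's'
  'm' (12) + 24 = 10 → 'k'
Result = "qrybgsk"


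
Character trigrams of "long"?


Word: "long" (length 4)
Number of trigrams = 4 - 3 + 1 = 2
  Position 0: "lon"
  Position 1: "ong"
Trigrams = "lon", "ong"


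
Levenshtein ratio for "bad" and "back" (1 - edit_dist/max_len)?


Word 1: "bad" (length 3)
Word 2: "back" (length 4)
One optimal edit sequence:
  1. keep 'b'
  2. keep 'a'
  3. insert 'c'  (+1)
  4. substitute 'd' -> 'k'  (+1)
Edit distance = 2
Max length = max(3, 4) = 4
Similarity = 1 - 2/4
= 0.5000


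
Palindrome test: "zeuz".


Word: "zeuz"
Reversed: "zuez"
Forward == Backward? zeuz != zuez
Palindrome = No


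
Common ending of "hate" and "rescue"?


Word 1: "hate"
Word 2: "rescue"
Comparing from end:
  Pos -1: 'e' == 'e'
  Pos -2: 't' != 'u' (stop)
LCS = "e" (length 1)


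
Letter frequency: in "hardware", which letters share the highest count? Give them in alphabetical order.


Word: "hardware"
Letter counts:
  'a': 2
  'd': 1
  'e': 1
  'h': 1
  'r': 2
  'w': 1
Maximum count = 2
Most frequent = 'a', 'r' (2 times each)


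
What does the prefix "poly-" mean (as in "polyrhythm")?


Prefix: poly-
As in: polyrhythm -> poly- + rhythm
Meaning = many


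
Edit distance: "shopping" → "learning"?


Word 1: "shopping" (length 8)
Word 2: "learning" (length 8)
One optimal edit sequence (insert/delete/substitute each cost 1):
  1. substitute 's' -> 'l'  (+1)
  2. substitute 'h' -> 'e'  (+1)
  3. substitute 'o' -> 'a'  (+1)
  4. substitute 'p' -> 'r'  (+1)
  5. substitute 'p' -> 'n'  (+1)
  6. keep 'i'
  7. keep 'n'
  8. keep 'g'
Total edit operations: 5
Edit distance = 5


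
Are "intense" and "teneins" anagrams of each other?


Word 1: "intense" → sorted: eeinnst
Word 2: "teneins" → sorted: eeinnst
Same letters? eeinnst == eeinnst
Anagram = Yes


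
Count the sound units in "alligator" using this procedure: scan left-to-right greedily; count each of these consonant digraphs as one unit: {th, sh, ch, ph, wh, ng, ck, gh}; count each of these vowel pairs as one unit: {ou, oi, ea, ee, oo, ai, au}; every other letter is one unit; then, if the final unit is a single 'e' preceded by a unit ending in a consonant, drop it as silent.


Word: "alligator" (9 letters)
Left-to-right scan:
  1. 'a' (letter)
  2. 'l' (letter)
  3. 'l' (letter)
  4. 'i' (letter)
  5. 'g' (letter)
  6. 'a' (letter)
  7. 't' (letter)
  8. 'o' (letter)
  9. 'r' (letter)
Units from scan: 9
Sound units = 9 units


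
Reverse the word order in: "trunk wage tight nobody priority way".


Original: "trunk wage tight nobody priority way"
Words (1..n): trunk | wage | tight | nobody | priority | way
Reversed (n..1): way | priority | nobody | tight | wage | trunk
Result = "way priority nobody tight wage trunk"


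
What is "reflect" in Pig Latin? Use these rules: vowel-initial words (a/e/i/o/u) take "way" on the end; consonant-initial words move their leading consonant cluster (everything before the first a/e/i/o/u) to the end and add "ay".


Word: "reflect"
Starts with consonant(s) → move to end, add 'ay'
Consonant cluster: "r"
Pig Latin = "eflectray"


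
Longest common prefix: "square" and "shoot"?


Word 1: "square"
Word 2: "shoot"
Comparing from start:
  Pos 0: 's' == 's'
  Pos 1: 'q' != 'h' (stop)
LCP = "s" (length 1)


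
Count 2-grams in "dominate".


Word: "dominate" (length 8)
Number of 2-grams = length - 2 + 1 = 8 - 2 + 1
= 7


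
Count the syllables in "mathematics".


Word: "mathematics"
Syllable breakdown: math / e / mat / ics
Counting: 4 parts
= 4 syllables


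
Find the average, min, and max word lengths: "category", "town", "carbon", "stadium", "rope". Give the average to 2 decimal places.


Lengths: "category"=8, "town"=4, "carbon"=6, "stadium"=7, "rope"=4
Sum = 29, Count = 5
Average = 29/5 = 5.80
= avg=5.80, min=4, max=8


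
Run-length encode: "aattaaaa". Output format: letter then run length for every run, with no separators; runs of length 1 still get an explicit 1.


String: "aattaaaa"
Scanning for consecutive runs:
  'a' x 2
  't' x 2
  'a' x 4
RLE = "a2t2a4"


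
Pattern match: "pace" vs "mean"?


Pattern of "pace": [0, 1, 2, 3]
Pattern of "mean": [0, 1, 2, 3]
Patterns match
Same pattern = Yes


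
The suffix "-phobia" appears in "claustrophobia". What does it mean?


Suffix: -phobia
As in: claustrophobia -> claustro- + -phobia
Meaning = fear of


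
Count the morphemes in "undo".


Word: "undo"
Morphemes: un- + do
Each morpheme carries meaning
= 2 morphemes


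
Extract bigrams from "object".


Word: "object" (length 6)
Number of bigrams = 6 - 2 + 1 = 5
  Position 0: "ob"
  Position 1: "bj"
  Position 2: "je"
  Position 3: "ec"
  Position 4: "ct"
Bigrams = "ob", "bj", "je", "ec", "ct"


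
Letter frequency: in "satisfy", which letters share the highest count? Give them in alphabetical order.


Word: "satisfy"
Letter counts:
  'a': 1
  'f': 1
  'i': 1
  's': 2
  't': 1
  'y': 1
Maximum count = 2
Most frequent = 's' (2 times each)


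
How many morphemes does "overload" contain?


Word: "overload"
Morphemes: over- | load
Each morpheme carries meaning
= 2 morphemes


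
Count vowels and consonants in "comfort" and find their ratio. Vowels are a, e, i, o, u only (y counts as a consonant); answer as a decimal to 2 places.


Word: "comfort"
Vowels (a,e,i,o,u): 2
Consonants: 5
Ratio = 2/5
= 0.40


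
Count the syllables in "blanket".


Word: "blanket"
Syllable breakdown: blan | ket
Counting: 2 parts
= 2 syllables


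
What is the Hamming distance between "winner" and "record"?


Comparing character by character (same length = 6):
  Pos 0: 'w' vs 'r' !=
  Pos 1: 'i' vs 'e' !=
  Pos 2: 'n' vs 'c' !=
  Pos 3: 'n' vs 'o' !=
  Pos 4: 'e' vs 'r' !=
  Pos 5: 'r' vs 'd' !=
Hamming distance = 6


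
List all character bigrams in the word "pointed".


Word: "pointed" (length 7)
Number of bigrams = 7 - 2 + 1 = 6
  Position 0: "po"
  Position 1: "oi"
  Position 2: "in"
  Position 3: "nt"
  Position 4: "te"
  Position 5: "ed"
Bigrams = "po", "oi", "in", "nt", "te", "ed"


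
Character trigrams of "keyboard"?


Word: "keyboard" (length 8)
Number of trigrams = 8 - 3 + 1 = 6
  Position 0: "key"
  Position 1: "eyb"
  Position 2: "ybo"
  Position 3: "boa"
  Position 4: "oar"
  Position 5: "ard"
Trigrams = "key", "eyb", "ybo", "boa", "oar", "ard"


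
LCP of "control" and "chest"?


Word 1: "control"
Word 2: "chest"
Comparing from start:
  Pos 0: 'c' == 'c'
  Pos 1: 'o' != 'h' (stop)
LCP = "c" (length 1)


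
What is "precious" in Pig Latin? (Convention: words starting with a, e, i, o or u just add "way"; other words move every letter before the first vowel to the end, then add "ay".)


Word: "precious"
Starts with consonant(s) → move to end, add 'ay'
Consonant cluster: "pr"
Pig Latin = "eciouspray"


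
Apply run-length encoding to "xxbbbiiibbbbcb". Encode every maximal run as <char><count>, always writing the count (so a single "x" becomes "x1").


String: "xxbbbiiibbbbcb"
Scanning for consecutive runs:
  'x' x 2
  'b' x 3
  'i' x 3
  'b' x 4
  'c' x 1
  'b' x 1
RLE = "x2b3i3b4c1b1"


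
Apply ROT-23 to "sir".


Word: "sir"
Shift: 23
Each letter → (letter + shift) mod 26:
  's' (18) + 23 = 15 → 'p'
  'i' (8) + 23 = 5 → 'f'
  'r' (17) + 23 = 14 → 'o'
Result = "pfo"


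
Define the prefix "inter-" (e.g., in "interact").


Prefix: inter-
As in: interact -> inter- + act
Meaning = between


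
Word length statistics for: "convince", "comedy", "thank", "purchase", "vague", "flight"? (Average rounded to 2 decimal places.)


Lengths: "convince"=8, "comedy"=6, "thank"=5, "purchase"=8, "vague"=5, "flight"=6
Sum = 38, Count = 6
Average = 38/6 = 6.33
= avg=6.33, min=5, max=8


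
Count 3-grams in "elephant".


Word: "elephant" (length 8)
Number of 3-grams = length - 3 + 1 = 8 - 3 + 1
= 6


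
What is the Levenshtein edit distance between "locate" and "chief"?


Word 1: "locate" (length 6)
Word 2: "chief" (length 5)
One optimal edit sequence (insert/delete/substitute each cost 1):
  1. delete 'l'  (+1)
  2. delete 'o'  (+1)
  3. keep 'c'
  4. substitute 'a' -> 'h'  (+1)
  5. substitute 't' -> 'i'  (+1)
  6. keep 'e'
  7. insert 'f'  (+1)
Total edit operations: 5
Edit distance = 5


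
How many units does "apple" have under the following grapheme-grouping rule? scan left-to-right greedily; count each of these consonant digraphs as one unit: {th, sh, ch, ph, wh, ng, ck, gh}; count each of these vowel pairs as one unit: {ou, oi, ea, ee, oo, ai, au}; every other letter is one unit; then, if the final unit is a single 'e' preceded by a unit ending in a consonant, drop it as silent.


Word: "apple" (5 letters)
Left-to-right scan:
  1. 'a' (letter)
  2. 'p' (letter)
  3. 'p' (letter)
  4. 'l' (letter)
  5. 'e' (letter)
Units from scan: 5
Final unit is 'e' after a consonant -> drop as silent (-1)
Sound units = 4 units


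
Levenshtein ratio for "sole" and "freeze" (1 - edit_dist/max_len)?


Word 1: "sole" (length 4)
Word 2: "freeze" (length 6)
One optimal edit sequence:
  1. insert 'f'  (+1)
  2. insert 'r'  (+1)
  3. substitute 's' -> 'e'  (+1)
  4. substitute 'o' -> 'e'  (+1)
  5. substitute 'l' -> 'z'  (+1)
  6. keep 'e'
Edit distance = 5
Max length = max(4, 6) = 6
Similarity = 1 - 5/6
= 0.1667
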